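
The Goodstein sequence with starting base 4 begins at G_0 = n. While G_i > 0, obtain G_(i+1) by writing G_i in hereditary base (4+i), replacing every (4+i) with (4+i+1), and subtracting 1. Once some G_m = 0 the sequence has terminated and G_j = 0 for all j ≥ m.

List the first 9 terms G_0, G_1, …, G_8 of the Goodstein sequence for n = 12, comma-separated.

G_0=12  [base 4] 3·4  →[4↦5]→  3·5 = 15  −1 ⇒ G_1=14
G_1=14  [base 5] 2·5 + 4  →[5↦6]→  2·6 + 4 = 16  −1 ⇒ G_2=15
G_2=15  [base 6] 2·6 + 3  →[6↦7]→  2·7 + 3 = 17  −1 ⇒ G_3=16
G_3=16  [base 7] 2·7 + 2  →[7↦8]→  2·8 + 2 = 18  −1 ⇒ G_4=17
G_4=17  [base 8] 2·8 + 1  →[8↦9]→  2·9 + 1 = 19  −1 ⇒ G_5=18
G_5=18  [base 9] 2·9  →[9↦10]→  2·10 = 20  −1 ⇒ G_6=19
G_6=19  [base 10] 10 + 9  →[10↦11]→  11 + 9 = 20  −1 ⇒ G_7=19
G_7=19  [base 11] 11 + 8  →[11↦12]→  12 + 8 = 20  −1 ⇒ G_8=19

12, 14, 15, 16, 17, 18, 19, 19, 19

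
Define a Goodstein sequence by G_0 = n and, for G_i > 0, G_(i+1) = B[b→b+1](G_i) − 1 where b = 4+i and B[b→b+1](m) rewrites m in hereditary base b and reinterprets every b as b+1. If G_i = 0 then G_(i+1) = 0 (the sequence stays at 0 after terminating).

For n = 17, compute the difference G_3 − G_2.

i=0: 17 = 4^2 + 1 (b=4); 4→5: 5^2 + 1 = 26; 26−1 = 25
i=1: 25 = 5^2 (b=5); 5→6: 6^2 = 36; 36−1 = 35
i=2: 35 = 5·6 + 5 (b=6); 6→7: 5·7 + 5 = 40; 40−1 = 39

4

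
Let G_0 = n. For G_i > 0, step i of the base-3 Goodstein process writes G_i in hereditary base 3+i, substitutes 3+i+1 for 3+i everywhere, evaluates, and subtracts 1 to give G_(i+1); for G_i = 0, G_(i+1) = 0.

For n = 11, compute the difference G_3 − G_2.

10

G_0=11  [base 3] 3^2 + 2  →[3↦4]→  4^2 + 2 = 18  −1 ⇒ G_1=17
G_1=17  [base 4] 4^2 + 1  →[4↦5]→  5^2 + 1 = 26  −1 ⇒ G_2=25
G_2=25  [base 5] 5^2  →[5↦6]→  6^2 = 36  −1 ⇒ G_3=35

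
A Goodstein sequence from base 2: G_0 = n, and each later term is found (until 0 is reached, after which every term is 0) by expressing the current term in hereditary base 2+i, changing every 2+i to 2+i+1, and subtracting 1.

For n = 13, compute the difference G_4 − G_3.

G_0 = 13. HB_2(13) = 2^(2 + 1) + 2^2 + 1. Bump = 109. G_1 = 108.
G_1 = 108. HB_3(108) = 3^(3 + 1) + 3^3. Bump = 1280. G_2 = 1279.
G_2 = 1279. HB_4(1279) = 4^(4 + 1) + 3·4^3 + 3·4^2 + 3·4 + 3. Bump = 16093. G_3 = 16092.
G_3 = 16092. HB_5(16092) = 5^(5 + 1) + 3·5^3 + 3·5^2 + 3·5 + 2. Bump = 280712. G_4 = 280711.

264619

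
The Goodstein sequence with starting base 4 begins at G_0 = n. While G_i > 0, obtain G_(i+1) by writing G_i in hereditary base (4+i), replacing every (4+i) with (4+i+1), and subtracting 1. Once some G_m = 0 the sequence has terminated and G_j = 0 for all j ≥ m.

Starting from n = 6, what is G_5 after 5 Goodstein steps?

i=0: 6 = 4 + 2 (b=4); 4→5: 5 + 2 = 7; 7−1 = 6
i=1: 6 = 5 + 1 (b=5); 5→6: 6 + 1 = 7; 7−1 = 6
i=2: 6 = 6 (b=6); 6→7: 7 = 7; 7−1 = 6
i=3: 6 = 6 (b=7); 7→8: 6 = 6; 6−1 = 5
i=4: 5 = 5 (b=8); 8→9: 5 = 5; 5−1 = 4
i=5: 4 = 4 (b=9); 9→10: 4 = 4; 4−1 = 3

4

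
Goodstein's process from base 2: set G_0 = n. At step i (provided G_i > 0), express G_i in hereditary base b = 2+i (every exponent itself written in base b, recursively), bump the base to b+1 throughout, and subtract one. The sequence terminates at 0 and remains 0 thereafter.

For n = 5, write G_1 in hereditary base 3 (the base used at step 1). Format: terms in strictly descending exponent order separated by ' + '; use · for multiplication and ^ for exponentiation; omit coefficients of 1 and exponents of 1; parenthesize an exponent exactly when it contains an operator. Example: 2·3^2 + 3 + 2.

i=0: 5 = 2^2 + 1 (b=2); 2→3: 3^3 + 1 = 28; 28−1 = 27
i=1: 27 = 3^3 (b=3); 3→4: 4^4 = 256; 256−1 = 255

3^3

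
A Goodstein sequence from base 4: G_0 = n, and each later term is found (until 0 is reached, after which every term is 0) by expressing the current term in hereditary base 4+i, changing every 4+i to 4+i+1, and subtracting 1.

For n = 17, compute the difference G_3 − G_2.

4

base 4: 17 = 4^2 + 1; at 5: 5^2 + 1 = 26; next = 25
base 5: 25 = 5^2; at 6: 6^2 = 36; next = 35
base 6: 35 = 5·6 + 5; at 7: 5·7 + 5 = 40; next = 39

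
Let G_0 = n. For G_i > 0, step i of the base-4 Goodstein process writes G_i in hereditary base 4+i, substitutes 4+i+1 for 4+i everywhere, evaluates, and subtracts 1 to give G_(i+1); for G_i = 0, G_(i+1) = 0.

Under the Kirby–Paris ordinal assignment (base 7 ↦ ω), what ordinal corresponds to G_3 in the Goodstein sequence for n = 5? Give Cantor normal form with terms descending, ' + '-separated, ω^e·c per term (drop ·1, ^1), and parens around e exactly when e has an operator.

4

5 —HB4→ 4 + 1 —bump→ 5 + 1 = 6 —(−1)→ 5
5 —HB5→ 5 —bump→ 6 = 6 —(−1)→ 5
5 —HB6→ 5 —bump→ 5 = 5 —(−1)→ 4
4 —HB7→ 4 —bump→ 4 = 4 —(−1)→ 3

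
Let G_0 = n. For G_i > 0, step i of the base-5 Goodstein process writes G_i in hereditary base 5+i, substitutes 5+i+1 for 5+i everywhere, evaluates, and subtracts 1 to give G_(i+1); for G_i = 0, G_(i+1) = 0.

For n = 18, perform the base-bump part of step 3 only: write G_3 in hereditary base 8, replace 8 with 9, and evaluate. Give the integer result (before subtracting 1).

27

[0] 18 ≡ 3·5 + 3 (base 5). Lift 6: 21. −1: 20.
[1] 20 ≡ 3·6 + 2 (base 6). Lift 7: 23. −1: 22.
[2] 22 ≡ 3·7 + 1 (base 7). Lift 8: 25. −1: 24.
[3] 24 ≡ 3·8 (base 8). Lift 9: 27. −1: 26.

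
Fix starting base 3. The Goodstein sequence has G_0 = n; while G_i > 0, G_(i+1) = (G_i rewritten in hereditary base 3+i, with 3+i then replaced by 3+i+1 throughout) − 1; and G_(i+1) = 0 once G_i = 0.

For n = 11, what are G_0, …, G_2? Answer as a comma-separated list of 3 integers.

step 0: 11 = 3^2 + 2; sub 4 for 3: 4^2 + 2; = 18; G_1 = 18−1 = 17
step 1: 17 = 4^2 + 1; sub 5 for 4: 5^2 + 1; = 26; G_2 = 26−1 = 25

11, 17, 25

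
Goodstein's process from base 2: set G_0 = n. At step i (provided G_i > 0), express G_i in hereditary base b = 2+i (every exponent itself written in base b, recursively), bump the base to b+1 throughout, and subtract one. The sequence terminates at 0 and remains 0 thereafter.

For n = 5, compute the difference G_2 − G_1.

228

i=0: 5 = 2^2 + 1 (b=2); 2→3: 3^3 + 1 = 28; 28−1 = 27
i=1: 27 = 3^3 (b=3); 3→4: 4^4 = 256; 256−1 = 255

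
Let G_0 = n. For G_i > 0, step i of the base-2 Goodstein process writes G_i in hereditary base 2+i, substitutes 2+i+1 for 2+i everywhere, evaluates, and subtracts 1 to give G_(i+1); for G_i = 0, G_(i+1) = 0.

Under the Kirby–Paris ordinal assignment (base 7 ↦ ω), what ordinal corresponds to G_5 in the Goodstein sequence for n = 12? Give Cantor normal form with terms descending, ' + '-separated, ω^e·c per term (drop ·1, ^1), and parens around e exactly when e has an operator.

i=0: 12 = 2^(2 + 1) + 2^2 (b=2); 2→3: 3^(3 + 1) + 3^3 = 108; 108−1 = 107
i=1: 107 = 3^(3 + 1) + 2·3^2 + 2·3 + 2 (b=3); 3→4: 4^(4 + 1) + 2·4^2 + 2·4 + 2 = 1066; 1066−1 = 1065
i=2: 1065 = 4^(4 + 1) + 2·4^2 + 2·4 + 1 (b=4); 4→5: 5^(5 + 1) + 2·5^2 + 2·5 + 1 = 15686; 15686−1 = 15685
i=3: 15685 = 5^(5 + 1) + 2·5^2 + 2·5 (b=5); 5→6: 6^(6 + 1) + 2·6^2 + 2·6 = 280020; 280020−1 = 280019
i=4: 280019 = 6^(6 + 1) + 2·6^2 + 6 + 5 (b=6); 6→7: 7^(7 + 1) + 2·7^2 + 7 + 5 = 5764911; 5764911−1 = 5764910

ω^(ω + 1) + ω^2·2 + ω + 4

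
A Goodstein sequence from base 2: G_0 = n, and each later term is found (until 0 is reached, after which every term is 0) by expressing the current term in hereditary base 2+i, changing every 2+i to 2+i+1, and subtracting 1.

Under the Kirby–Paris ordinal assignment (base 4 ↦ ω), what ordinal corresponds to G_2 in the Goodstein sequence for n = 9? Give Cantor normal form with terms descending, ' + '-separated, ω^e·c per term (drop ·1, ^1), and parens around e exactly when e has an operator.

[0] 9 ≡ 2^(2 + 1) + 1 (base 2). Lift 3: 82. −1: 81.
[1] 81 ≡ 3^(3 + 1) (base 3). Lift 4: 1024. −1: 1023.
[2] 1023 ≡ 3·4^4 + 3·4^3 + 3·4^2 + 3·4 + 3 (base 4). Lift 5: 9843. −1: 9842.

ω^ω·3 + ω^3·3 + ω^2·3 + ω·3 + 3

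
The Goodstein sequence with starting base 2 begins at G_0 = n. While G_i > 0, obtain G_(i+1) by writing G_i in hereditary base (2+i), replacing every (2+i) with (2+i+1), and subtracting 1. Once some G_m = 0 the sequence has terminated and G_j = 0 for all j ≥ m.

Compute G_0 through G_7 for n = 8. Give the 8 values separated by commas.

i=0: 8 = 2^(2 + 1) (b=2); 2→3: 3^(3 + 1) = 81; 81−1 = 80
i=1: 80 = 2·3^3 + 2·3^2 + 2·3 + 2 (b=3); 3→4: 2·4^4 + 2·4^2 + 2·4 + 2 = 554; 554−1 = 553
i=2: 553 = 2·4^4 + 2·4^2 + 2·4 + 1 (b=4); 4→5: 2·5^5 + 2·5^2 + 2·5 + 1 = 6311; 6311−1 = 6310
i=3: 6310 = 2·5^5 + 2·5^2 + 2·5 (b=5); 5→6: 2·6^6 + 2·6^2 + 2·6 = 93396; 93396−1 = 93395
i=4: 93395 = 2·6^6 + 2·6^2 + 6 + 5 (b=6); 6→7: 2·7^7 + 2·7^2 + 7 + 5 = 1647196; 1647196−1 = 1647195
i=5: 1647195 = 2·7^7 + 2·7^2 + 7 + 4 (b=7); 7→8: 2·8^8 + 2·8^2 + 8 + 4 = 33554572; 33554572−1 = 33554571
i=6: 33554571 = 2·8^8 + 2·8^2 + 8 + 3 (b=8); 8→9: 2·9^9 + 2·9^2 + 9 + 3 = 774841152; 774841152−1 = 774841151

8, 80, 553, 6310, 93395, 1647195, 33554571, 774841151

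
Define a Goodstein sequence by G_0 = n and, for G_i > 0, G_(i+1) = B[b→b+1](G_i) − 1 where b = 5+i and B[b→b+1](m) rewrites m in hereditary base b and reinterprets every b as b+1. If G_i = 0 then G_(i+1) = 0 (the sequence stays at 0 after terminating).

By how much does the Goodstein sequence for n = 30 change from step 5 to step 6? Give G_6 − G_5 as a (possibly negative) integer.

step 0: 30 = 5^2 + 5; sub 6 for 5: 6^2 + 6; = 42; G_1 = 42−1 = 41
step 1: 41 = 6^2 + 5; sub 7 for 6: 7^2 + 5; = 54; G_2 = 54−1 = 53
step 2: 53 = 7^2 + 4; sub 8 for 7: 8^2 + 4; = 68; G_3 = 68−1 = 67
step 3: 67 = 8^2 + 3; sub 9 for 8: 9^2 + 3; = 84; G_4 = 84−1 = 83
step 4: 83 = 9^2 + 2; sub 10 for 9: 10^2 + 2; = 102; G_5 = 102−1 = 101
step 5: 101 = 10^2 + 1; sub 11 for 10: 11^2 + 1; = 122; G_6 = 122−1 = 121

20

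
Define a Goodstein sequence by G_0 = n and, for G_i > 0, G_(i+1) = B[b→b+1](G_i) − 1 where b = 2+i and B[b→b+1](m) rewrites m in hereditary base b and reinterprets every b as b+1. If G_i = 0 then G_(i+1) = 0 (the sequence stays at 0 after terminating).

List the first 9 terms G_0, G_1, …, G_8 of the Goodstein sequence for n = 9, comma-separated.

i=0: 9 = 2^(2 + 1) + 1 (b=2); 2→3: 3^(3 + 1) + 1 = 82; 82−1 = 81
i=1: 81 = 3^(3 + 1) (b=3); 3→4: 4^(4 + 1) = 1024; 1024−1 = 1023
i=2: 1023 = 3·4^4 + 3·4^3 + 3·4^2 + 3·4 + 3 (b=4); 4→5: 3·5^5 + 3·5^3 + 3·5^2 + 3·5 + 3 = 9843; 9843−1 = 9842
i=3: 9842 = 3·5^5 + 3·5^3 + 3·5^2 + 3·5 + 2 (b=5); 5→6: 3·6^6 + 3·6^3 + 3·6^2 + 3·6 + 2 = 140744; 140744−1 = 140743
i=4: 140743 = 3·6^6 + 3·6^3 + 3·6^2 + 3·6 + 1 (b=6); 6→7: 3·7^7 + 3·7^3 + 3·7^2 + 3·7 + 1 = 2471827; 2471827−1 = 2471826
i=5: 2471826 = 3·7^7 + 3·7^3 + 3·7^2 + 3·7 (b=7); 7→8: 3·8^8 + 3·8^3 + 3·8^2 + 3·8 = 50333400; 50333400−1 = 50333399
i=6: 50333399 = 3·8^8 + 3·8^3 + 3·8^2 + 2·8 + 7 (b=8); 8→9: 3·9^9 + 3·9^3 + 3·9^2 + 2·9 + 7 = 1162263922; 1162263922−1 = 1162263921
i=7: 1162263921 = 3·9^9 + 3·9^3 + 3·9^2 + 2·9 + 6 (b=9); 9→10: 3·10^10 + 3·10^3 + 3·10^2 + 2·10 + 6 = 30000003326; 30000003326−1 = 30000003325

9, 81, 1023, 9842, 140743, 2471826, 50333399, 1162263921, 30000003325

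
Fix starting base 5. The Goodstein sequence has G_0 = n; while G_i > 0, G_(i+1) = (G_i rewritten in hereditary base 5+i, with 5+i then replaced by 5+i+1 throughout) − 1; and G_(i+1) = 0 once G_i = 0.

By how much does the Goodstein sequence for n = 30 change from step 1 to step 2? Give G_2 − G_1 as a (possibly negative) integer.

12

step 0: 30 = 5^2 + 5; sub 6 for 5: 6^2 + 6; = 42; G_1 = 42−1 = 41
step 1: 41 = 6^2 + 5; sub 7 for 6: 7^2 + 5; = 54; G_2 = 54−1 = 53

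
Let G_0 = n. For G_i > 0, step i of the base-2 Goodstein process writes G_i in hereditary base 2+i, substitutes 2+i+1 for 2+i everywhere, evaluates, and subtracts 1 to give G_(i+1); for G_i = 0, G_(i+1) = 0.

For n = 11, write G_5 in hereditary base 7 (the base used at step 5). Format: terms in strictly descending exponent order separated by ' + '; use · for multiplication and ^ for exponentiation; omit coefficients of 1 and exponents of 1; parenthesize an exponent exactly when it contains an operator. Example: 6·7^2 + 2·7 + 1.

7^(7 + 1)

(0) 11|_2 = 2^(2 + 1) + 2 + 1 ↦ 3^(3 + 1) + 3 + 1|_3 = 85 ⇒ 84
(1) 84|_3 = 3^(3 + 1) + 3 ↦ 4^(4 + 1) + 4|_4 = 1028 ⇒ 1027
(2) 1027|_4 = 4^(4 + 1) + 3 ↦ 5^(5 + 1) + 3|_5 = 15628 ⇒ 15627
(3) 15627|_5 = 5^(5 + 1) + 2 ↦ 6^(6 + 1) + 2|_6 = 279938 ⇒ 279937
(4) 279937|_6 = 6^(6 + 1) + 1 ↦ 7^(7 + 1) + 1|_7 = 5764802 ⇒ 5764801
(5) 5764801|_7 = 7^(7 + 1) ↦ 8^(8 + 1)|_8 = 134217728 ⇒ 134217727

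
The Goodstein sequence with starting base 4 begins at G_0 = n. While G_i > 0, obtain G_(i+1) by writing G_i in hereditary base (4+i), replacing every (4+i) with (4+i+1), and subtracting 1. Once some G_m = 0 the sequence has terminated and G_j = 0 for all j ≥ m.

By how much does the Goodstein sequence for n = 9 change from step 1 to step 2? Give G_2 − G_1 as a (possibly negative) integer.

1

9 —HB4→ 2·4 + 1 —bump→ 2·5 + 1 = 11 —(−1)→ 10
10 —HB5→ 2·5 —bump→ 2·6 = 12 —(−1)→ 11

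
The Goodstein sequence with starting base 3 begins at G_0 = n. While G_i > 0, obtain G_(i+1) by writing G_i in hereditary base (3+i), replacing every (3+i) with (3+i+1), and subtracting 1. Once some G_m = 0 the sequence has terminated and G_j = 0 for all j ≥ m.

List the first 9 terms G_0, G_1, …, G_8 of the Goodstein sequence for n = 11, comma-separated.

11, 17, 25, 35, 39, 43, 47, 51, 55

11 —HB3→ 3^2 + 2 —bump→ 4^2 + 2 = 18 —(−1)→ 17
17 —HB4→ 4^2 + 1 —bump→ 5^2 + 1 = 26 —(−1)→ 25
25 —HB5→ 5^2 —bump→ 6^2 = 36 —(−1)→ 35
35 —HB6→ 5·6 + 5 —bump→ 5·7 + 5 = 40 —(−1)→ 39
39 —HB7→ 5·7 + 4 —bump→ 5·8 + 4 = 44 —(−1)→ 43
43 —HB8→ 5·8 + 3 —bump→ 5·9 + 3 = 48 —(−1)→ 47
47 —HB9→ 5·9 + 2 —bump→ 5·10 + 2 = 52 —(−1)→ 51
51 —HB10→ 5·10 + 1 —bump→ 5·11 + 1 = 56 —(−1)→ 55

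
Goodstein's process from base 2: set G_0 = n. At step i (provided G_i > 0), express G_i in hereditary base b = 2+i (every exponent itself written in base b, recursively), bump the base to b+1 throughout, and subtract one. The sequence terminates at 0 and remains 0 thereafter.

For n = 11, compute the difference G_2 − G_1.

step 0: 11 = 2^(2 + 1) + 2 + 1; sub 3 for 2: 3^(3 + 1) + 3 + 1; = 85; G_1 = 85−1 = 84
step 1: 84 = 3^(3 + 1) + 3; sub 4 for 3: 4^(4 + 1) + 4; = 1028; G_2 = 1028−1 = 1027

943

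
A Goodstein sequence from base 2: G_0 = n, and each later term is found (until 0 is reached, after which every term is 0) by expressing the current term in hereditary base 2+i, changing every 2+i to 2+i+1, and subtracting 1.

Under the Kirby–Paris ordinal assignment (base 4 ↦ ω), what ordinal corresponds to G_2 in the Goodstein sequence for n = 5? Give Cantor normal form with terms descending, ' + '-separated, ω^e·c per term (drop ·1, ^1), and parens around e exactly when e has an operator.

ω^3·3 + ω^2·3 + ω·3 + 3

i=0: 5 = 2^2 + 1 (b=2); 2→3: 3^3 + 1 = 28; 28−1 = 27
i=1: 27 = 3^3 (b=3); 3→4: 4^4 = 256; 256−1 = 255
i=2: 255 = 3·4^3 + 3·4^2 + 3·4 + 3 (b=4); 4→5: 3·5^3 + 3·5^2 + 3·5 + 3 = 468; 468−1 = 467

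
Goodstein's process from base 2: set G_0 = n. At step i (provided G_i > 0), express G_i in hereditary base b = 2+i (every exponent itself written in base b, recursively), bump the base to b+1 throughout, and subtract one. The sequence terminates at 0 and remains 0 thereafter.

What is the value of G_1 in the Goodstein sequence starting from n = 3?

3

i=0: 3 = 2 + 1 (b=2); 2→3: 3 + 1 = 4; 4−1 = 3
i=1: 3 = 3 (b=3); 3→4: 4 = 4; 4−1 = 3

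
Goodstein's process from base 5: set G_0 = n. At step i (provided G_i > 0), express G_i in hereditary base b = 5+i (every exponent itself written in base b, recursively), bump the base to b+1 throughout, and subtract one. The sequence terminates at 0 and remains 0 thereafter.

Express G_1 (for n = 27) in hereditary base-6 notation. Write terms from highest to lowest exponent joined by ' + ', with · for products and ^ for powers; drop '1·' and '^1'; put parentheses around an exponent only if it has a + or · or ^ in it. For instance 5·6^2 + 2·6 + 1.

(0) 27|_5 = 5^2 + 2 ↦ 6^2 + 2|_6 = 38 ⇒ 37
(1) 37|_6 = 6^2 + 1 ↦ 7^2 + 1|_7 = 50 ⇒ 49

6^2 + 1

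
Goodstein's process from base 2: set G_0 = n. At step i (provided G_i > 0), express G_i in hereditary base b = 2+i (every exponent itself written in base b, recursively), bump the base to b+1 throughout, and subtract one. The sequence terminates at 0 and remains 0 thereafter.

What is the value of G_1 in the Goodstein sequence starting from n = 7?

30

[0] 7 ≡ 2^2 + 2 + 1 (base 2). Lift 3: 31. −1: 30.
[1] 30 ≡ 3^3 + 3 (base 3). Lift 4: 260. −1: 259.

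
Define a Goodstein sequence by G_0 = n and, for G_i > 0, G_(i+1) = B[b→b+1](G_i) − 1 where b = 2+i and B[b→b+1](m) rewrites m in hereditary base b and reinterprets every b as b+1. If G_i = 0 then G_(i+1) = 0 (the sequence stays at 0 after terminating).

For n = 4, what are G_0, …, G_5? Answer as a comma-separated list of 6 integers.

4, 26, 41, 60, 83, 109

4 —HB2→ 2^2 —bump→ 3^3 = 27 —(−1)→ 26
26 —HB3→ 2·3^2 + 2·3 + 2 —bump→ 2·4^2 + 2·4 + 2 = 42 —(−1)→ 41
41 —HB4→ 2·4^2 + 2·4 + 1 —bump→ 2·5^2 + 2·5 + 1 = 61 —(−1)→ 60
60 —HB5→ 2·5^2 + 2·5 —bump→ 2·6^2 + 2·6 = 84 —(−1)→ 83
83 —HB6→ 2·6^2 + 6 + 5 —bump→ 2·7^2 + 7 + 5 = 110 —(−1)→ 109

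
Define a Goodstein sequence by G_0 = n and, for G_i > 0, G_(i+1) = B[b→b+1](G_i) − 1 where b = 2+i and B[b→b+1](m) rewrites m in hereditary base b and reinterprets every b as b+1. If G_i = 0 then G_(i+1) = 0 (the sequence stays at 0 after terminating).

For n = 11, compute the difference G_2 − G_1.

943

[0] 11 ≡ 2^(2 + 1) + 2 + 1 (base 2). Lift 3: 85. −1: 84.
[1] 84 ≡ 3^(3 + 1) + 3 (base 3). Lift 4: 1028. −1: 1027.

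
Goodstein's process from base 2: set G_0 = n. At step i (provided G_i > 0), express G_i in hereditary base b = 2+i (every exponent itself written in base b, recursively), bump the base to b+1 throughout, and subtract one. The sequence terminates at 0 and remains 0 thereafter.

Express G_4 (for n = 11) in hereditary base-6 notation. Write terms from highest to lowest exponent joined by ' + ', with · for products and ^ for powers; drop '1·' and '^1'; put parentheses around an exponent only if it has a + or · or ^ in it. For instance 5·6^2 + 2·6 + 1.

G_0 = 11. HB_2(11) = 2^(2 + 1) + 2 + 1. Bump = 85. G_1 = 84.
G_1 = 84. HB_3(84) = 3^(3 + 1) + 3. Bump = 1028. G_2 = 1027.
G_2 = 1027. HB_4(1027) = 4^(4 + 1) + 3. Bump = 15628. G_3 = 15627.
G_3 = 15627. HB_5(15627) = 5^(5 + 1) + 2. Bump = 279938. G_4 = 279937.
G_4 = 279937. HB_6(279937) = 6^(6 + 1) + 1. Bump = 5764802. G_5 = 5764801.

6^(6 + 1) + 1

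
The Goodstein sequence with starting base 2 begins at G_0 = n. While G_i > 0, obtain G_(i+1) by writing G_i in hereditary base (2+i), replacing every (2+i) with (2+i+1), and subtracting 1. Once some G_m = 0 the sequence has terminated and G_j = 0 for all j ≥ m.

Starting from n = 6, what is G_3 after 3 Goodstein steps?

6 —HB2→ 2^2 + 2 —bump→ 3^3 + 3 = 30 —(−1)→ 29
29 —HB3→ 3^3 + 2 —bump→ 4^4 + 2 = 258 —(−1)→ 257
257 —HB4→ 4^4 + 1 —bump→ 5^5 + 1 = 3126 —(−1)→ 3125

3125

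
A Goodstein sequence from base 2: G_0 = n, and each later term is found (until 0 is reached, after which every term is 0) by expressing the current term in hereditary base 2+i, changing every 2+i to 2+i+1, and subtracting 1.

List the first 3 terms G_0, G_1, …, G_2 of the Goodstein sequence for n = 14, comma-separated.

(0) 14|_2 = 2^(2 + 1) + 2^2 + 2 ↦ 3^(3 + 1) + 3^3 + 3|_3 = 111 ⇒ 110
(1) 110|_3 = 3^(3 + 1) + 3^3 + 2 ↦ 4^(4 + 1) + 4^4 + 2|_4 = 1282 ⇒ 1281

14, 110, 1281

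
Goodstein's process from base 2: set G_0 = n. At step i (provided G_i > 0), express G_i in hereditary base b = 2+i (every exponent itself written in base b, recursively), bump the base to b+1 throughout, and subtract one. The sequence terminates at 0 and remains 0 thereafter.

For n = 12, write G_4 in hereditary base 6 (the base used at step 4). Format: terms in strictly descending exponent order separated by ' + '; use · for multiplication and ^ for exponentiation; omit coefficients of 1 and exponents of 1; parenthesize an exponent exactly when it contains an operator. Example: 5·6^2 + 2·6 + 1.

6^(6 + 1) + 2·6^2 + 6 + 5

i=0: 12 = 2^(2 + 1) + 2^2 (b=2); 2→3: 3^(3 + 1) + 3^3 = 108; 108−1 = 107
i=1: 107 = 3^(3 + 1) + 2·3^2 + 2·3 + 2 (b=3); 3→4: 4^(4 + 1) + 2·4^2 + 2·4 + 2 = 1066; 1066−1 = 1065
i=2: 1065 = 4^(4 + 1) + 2·4^2 + 2·4 + 1 (b=4); 4→5: 5^(5 + 1) + 2·5^2 + 2·5 + 1 = 15686; 15686−1 = 15685
i=3: 15685 = 5^(5 + 1) + 2·5^2 + 2·5 (b=5); 5→6: 6^(6 + 1) + 2·6^2 + 2·6 = 280020; 280020−1 = 280019
i=4: 280019 = 6^(6 + 1) + 2·6^2 + 6 + 5 (b=6); 6→7: 7^(7 + 1) + 2·7^2 + 7 + 5 = 5764911; 5764911−1 = 5764910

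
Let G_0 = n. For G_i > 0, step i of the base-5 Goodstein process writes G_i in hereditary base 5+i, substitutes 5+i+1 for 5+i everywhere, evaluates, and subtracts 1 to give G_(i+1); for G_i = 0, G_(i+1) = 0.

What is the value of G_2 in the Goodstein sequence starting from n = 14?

G_0 = 14. HB_5(14) = 2·5 + 4. Bump = 16. G_1 = 15.
G_1 = 15. HB_6(15) = 2·6 + 3. Bump = 17. G_2 = 16.

16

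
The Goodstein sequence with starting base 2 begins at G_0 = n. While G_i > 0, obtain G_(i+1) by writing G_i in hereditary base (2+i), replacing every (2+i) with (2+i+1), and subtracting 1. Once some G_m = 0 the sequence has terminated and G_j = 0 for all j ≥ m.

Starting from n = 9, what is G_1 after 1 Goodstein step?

81

(0) 9|_2 = 2^(2 + 1) + 1 ↦ 3^(3 + 1) + 1|_3 = 82 ⇒ 81
(1) 81|_3 = 3^(3 + 1) ↦ 4^(4 + 1)|_4 = 1024 ⇒ 1023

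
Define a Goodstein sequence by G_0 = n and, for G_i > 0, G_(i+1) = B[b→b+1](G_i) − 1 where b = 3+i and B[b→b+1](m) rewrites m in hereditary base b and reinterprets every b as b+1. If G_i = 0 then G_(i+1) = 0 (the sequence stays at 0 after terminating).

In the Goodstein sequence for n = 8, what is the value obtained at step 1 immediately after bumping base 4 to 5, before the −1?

11

8 —HB3→ 2·3 + 2 —bump→ 2·4 + 2 = 10 —(−1)→ 9
9 —HB4→ 2·4 + 1 —bump→ 2·5 + 1 = 11 —(−1)→ 10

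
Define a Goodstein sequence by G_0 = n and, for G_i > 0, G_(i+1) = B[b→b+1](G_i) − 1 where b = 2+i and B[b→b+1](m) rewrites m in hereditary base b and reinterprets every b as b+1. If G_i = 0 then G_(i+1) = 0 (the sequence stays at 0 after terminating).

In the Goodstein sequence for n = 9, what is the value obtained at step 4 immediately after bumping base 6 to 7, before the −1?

2471827

base 2: 9 = 2^(2 + 1) + 1; at 3: 3^(3 + 1) + 1 = 82; next = 81
base 3: 81 = 3^(3 + 1); at 4: 4^(4 + 1) = 1024; next = 1023
base 4: 1023 = 3·4^4 + 3·4^3 + 3·4^2 + 3·4 + 3; at 5: 3·5^5 + 3·5^3 + 3·5^2 + 3·5 + 3 = 9843; next = 9842
base 5: 9842 = 3·5^5 + 3·5^3 + 3·5^2 + 3·5 + 2; at 6: 3·6^6 + 3·6^3 + 3·6^2 + 3·6 + 2 = 140744; next = 140743
base 6: 140743 = 3·6^6 + 3·6^3 + 3·6^2 + 3·6 + 1; at 7: 3·7^7 + 3·7^3 + 3·7^2 + 3·7 + 1 = 2471827; next = 2471826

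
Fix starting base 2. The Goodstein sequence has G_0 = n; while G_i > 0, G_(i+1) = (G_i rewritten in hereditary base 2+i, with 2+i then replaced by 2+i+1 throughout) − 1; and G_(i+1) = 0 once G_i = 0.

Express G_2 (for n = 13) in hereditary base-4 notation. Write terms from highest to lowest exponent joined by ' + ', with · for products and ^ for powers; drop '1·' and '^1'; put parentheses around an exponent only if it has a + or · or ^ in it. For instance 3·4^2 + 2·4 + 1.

4^(4 + 1) + 3·4^3 + 3·4^2 + 3·4 + 3

base 2: 13 = 2^(2 + 1) + 2^2 + 1; at 3: 3^(3 + 1) + 3^3 + 1 = 109; next = 108
base 3: 108 = 3^(3 + 1) + 3^3; at 4: 4^(4 + 1) + 4^4 = 1280; next = 1279
base 4: 1279 = 4^(4 + 1) + 3·4^3 + 3·4^2 + 3·4 + 3; at 5: 5^(5 + 1) + 3·5^3 + 3·5^2 + 3·5 + 3 = 16093; next = 16092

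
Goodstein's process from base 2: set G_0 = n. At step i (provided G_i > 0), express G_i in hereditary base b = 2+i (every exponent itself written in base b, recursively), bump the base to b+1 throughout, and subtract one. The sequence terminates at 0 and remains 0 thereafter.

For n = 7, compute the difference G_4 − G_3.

43530

base 2: 7 = 2^2 + 2 + 1; at 3: 3^3 + 3 + 1 = 31; next = 30
base 3: 30 = 3^3 + 3; at 4: 4^4 + 4 = 260; next = 259
base 4: 259 = 4^4 + 3; at 5: 5^5 + 3 = 3128; next = 3127
base 5: 3127 = 5^5 + 2; at 6: 6^6 + 2 = 46658; next = 46657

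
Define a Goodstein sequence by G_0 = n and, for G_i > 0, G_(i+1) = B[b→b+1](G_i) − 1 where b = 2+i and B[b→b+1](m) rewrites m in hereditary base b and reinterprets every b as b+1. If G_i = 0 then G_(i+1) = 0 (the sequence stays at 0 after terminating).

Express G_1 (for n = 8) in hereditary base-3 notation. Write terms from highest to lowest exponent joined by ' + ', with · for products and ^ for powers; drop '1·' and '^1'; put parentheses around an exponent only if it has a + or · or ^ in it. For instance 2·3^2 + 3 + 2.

step 0: 8 = 2^(2 + 1); sub 3 for 2: 3^(3 + 1); = 81; G_1 = 81−1 = 80
step 1: 80 = 2·3^3 + 2·3^2 + 2·3 + 2; sub 4 for 3: 2·4^4 + 2·4^2 + 2·4 + 2; = 554; G_2 = 554−1 = 553

2·3^3 + 2·3^2 + 2·3 + 2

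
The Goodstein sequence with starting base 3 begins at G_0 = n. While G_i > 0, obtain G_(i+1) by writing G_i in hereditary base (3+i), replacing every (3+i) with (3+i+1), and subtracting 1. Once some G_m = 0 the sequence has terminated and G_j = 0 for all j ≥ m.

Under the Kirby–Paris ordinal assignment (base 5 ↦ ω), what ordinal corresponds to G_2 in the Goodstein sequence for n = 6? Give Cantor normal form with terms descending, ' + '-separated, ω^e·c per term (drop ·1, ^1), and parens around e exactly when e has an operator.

6 —HB3→ 2·3 —bump→ 2·4 = 8 —(−1)→ 7
7 —HB4→ 4 + 3 —bump→ 5 + 3 = 8 —(−1)→ 7
7 —HB5→ 5 + 2 —bump→ 6 + 2 = 8 —(−1)→ 7

ω + 2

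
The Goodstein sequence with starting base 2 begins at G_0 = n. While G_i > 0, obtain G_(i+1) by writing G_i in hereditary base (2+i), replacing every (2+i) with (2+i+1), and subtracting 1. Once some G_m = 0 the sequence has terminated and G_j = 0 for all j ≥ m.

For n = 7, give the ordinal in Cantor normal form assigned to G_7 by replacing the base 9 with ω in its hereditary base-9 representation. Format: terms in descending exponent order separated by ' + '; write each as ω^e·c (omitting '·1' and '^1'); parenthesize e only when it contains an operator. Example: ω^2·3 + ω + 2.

G_0=7  [base 2] 2^2 + 2 + 1  →[2↦3]→  3^3 + 3 + 1 = 31  −1 ⇒ G_1=30
G_1=30  [base 3] 3^3 + 3  →[3↦4]→  4^4 + 4 = 260  −1 ⇒ G_2=259
G_2=259  [base 4] 4^4 + 3  →[4↦5]→  5^5 + 3 = 3128  −1 ⇒ G_3=3127
G_3=3127  [base 5] 5^5 + 2  →[5↦6]→  6^6 + 2 = 46658  −1 ⇒ G_4=46657
G_4=46657  [base 6] 6^6 + 1  →[6↦7]→  7^7 + 1 = 823544  −1 ⇒ G_5=823543
G_5=823543  [base 7] 7^7  →[7↦8]→  8^8 = 16777216  −1 ⇒ G_6=16777215
G_6=16777215  [base 8] 7·8^7 + 7·8^6 + 7·8^5 + 7·8^4 + 7·8^3 + 7·8^2 + 7·8 + 7  →[8↦9]→  7·9^7 + 7·9^6 + 7·9^5 + 7·9^4 + 7·9^3 + 7·9^2 + 7·9 + 7 = 37665880  −1 ⇒ G_7=37665879
G_7=37665879  [base 9] 7·9^7 + 7·9^6 + 7·9^5 + 7·9^4 + 7·9^3 + 7·9^2 + 7·9 + 6  →[9↦10]→  7·10^7 + 7·10^6 + 7·10^5 + 7·10^4 + 7·10^3 + 7·10^2 + 7·10 + 6 = 77777776  −1 ⇒ G_8=77777775

ω^7·7 + ω^6·7 + ω^5·7 + ω^4·7 + ω^3·7 + ω^2·7 + ω·7 + 6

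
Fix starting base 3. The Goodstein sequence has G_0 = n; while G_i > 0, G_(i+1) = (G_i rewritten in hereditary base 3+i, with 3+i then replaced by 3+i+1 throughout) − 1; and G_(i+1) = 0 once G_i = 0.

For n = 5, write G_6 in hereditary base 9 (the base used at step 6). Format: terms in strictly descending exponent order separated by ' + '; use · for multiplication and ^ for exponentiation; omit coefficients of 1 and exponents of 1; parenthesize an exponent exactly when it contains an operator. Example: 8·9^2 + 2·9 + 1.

5 —HB3→ 3 + 2 —bump→ 4 + 2 = 6 —(−1)→ 5
5 —HB4→ 4 + 1 —bump→ 5 + 1 = 6 —(−1)→ 5
5 —HB5→ 5 —bump→ 6 = 6 —(−1)→ 5
5 —HB6→ 5 —bump→ 5 = 5 —(−1)→ 4
4 —HB7→ 4 —bump→ 4 = 4 —(−1)→ 3
3 —HB8→ 3 —bump→ 3 = 3 —(−1)→ 2
2 —HB9→ 2 —bump→ 2 = 2 —(−1)→ 1

2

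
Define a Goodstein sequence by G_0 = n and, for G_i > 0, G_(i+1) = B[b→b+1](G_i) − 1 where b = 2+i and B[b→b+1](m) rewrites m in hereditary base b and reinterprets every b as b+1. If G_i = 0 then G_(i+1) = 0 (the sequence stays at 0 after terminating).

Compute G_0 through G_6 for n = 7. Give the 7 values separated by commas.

7 —HB2→ 2^2 + 2 + 1 —bump→ 3^3 + 3 + 1 = 31 —(−1)→ 30
30 —HB3→ 3^3 + 3 —bump→ 4^4 + 4 = 260 —(−1)→ 259
259 —HB4→ 4^4 + 3 —bump→ 5^5 + 3 = 3128 —(−1)→ 3127
3127 —HB5→ 5^5 + 2 —bump→ 6^6 + 2 = 46658 —(−1)→ 46657
46657 —HB6→ 6^6 + 1 —bump→ 7^7 + 1 = 823544 —(−1)→ 823543
823543 —HB7→ 7^7 —bump→ 8^8 = 16777216 —(−1)→ 16777215

7, 30, 259, 3127, 46657, 823543, 16777215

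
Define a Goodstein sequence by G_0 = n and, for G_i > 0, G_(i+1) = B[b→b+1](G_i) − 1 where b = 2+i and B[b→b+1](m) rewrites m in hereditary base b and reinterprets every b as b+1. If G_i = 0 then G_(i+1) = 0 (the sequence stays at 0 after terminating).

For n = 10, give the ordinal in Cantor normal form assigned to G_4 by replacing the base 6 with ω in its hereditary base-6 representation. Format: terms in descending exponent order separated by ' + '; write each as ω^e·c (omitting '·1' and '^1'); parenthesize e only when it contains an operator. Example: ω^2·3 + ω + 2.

ω^ω·5 + ω^5·5 + ω^4·5 + ω^3·5 + ω^2·5 + ω·5 + 5

i=0: 10 = 2^(2 + 1) + 2 (b=2); 2→3: 3^(3 + 1) + 3 = 84; 84−1 = 83
i=1: 83 = 3^(3 + 1) + 2 (b=3); 3→4: 4^(4 + 1) + 2 = 1026; 1026−1 = 1025
i=2: 1025 = 4^(4 + 1) + 1 (b=4); 4→5: 5^(5 + 1) + 1 = 15626; 15626−1 = 15625
i=3: 15625 = 5^(5 + 1) (b=5); 5→6: 6^(6 + 1) = 279936; 279936−1 = 279935
i=4: 279935 = 5·6^6 + 5·6^5 + 5·6^4 + 5·6^3 + 5·6^2 + 5·6 + 5 (b=6); 6→7: 5·7^7 + 5·7^5 + 5·7^4 + 5·7^3 + 5·7^2 + 5·7 + 5 = 4215755; 4215755−1 = 4215754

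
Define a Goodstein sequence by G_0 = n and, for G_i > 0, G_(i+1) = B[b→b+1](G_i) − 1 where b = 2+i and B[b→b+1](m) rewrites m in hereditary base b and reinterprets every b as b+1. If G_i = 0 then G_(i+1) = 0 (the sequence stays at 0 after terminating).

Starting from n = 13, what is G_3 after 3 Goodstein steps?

[0] 13 ≡ 2^(2 + 1) + 2^2 + 1 (base 2). Lift 3: 109. −1: 108.
[1] 108 ≡ 3^(3 + 1) + 3^3 (base 3). Lift 4: 1280. −1: 1279.
[2] 1279 ≡ 4^(4 + 1) + 3·4^3 + 3·4^2 + 3·4 + 3 (base 4). Lift 5: 16093. −1: 16092.
[3] 16092 ≡ 5^(5 + 1) + 3·5^3 + 3·5^2 + 3·5 + 2 (base 5). Lift 6: 280712. −1: 280711.

16092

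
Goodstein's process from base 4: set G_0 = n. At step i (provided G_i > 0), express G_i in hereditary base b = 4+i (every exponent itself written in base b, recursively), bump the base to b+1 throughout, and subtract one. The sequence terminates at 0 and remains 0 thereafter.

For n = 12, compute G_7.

G_0 = 12. HB_4(12) = 3·4. Bump = 15. G_1 = 14.
G_1 = 14. HB_5(14) = 2·5 + 4. Bump = 16. G_2 = 15.
G_2 = 15. HB_6(15) = 2·6 + 3. Bump = 17. G_3 = 16.
G_3 = 16. HB_7(16) = 2·7 + 2. Bump = 18. G_4 = 17.
G_4 = 17. HB_8(17) = 2·8 + 1. Bump = 19. G_5 = 18.
G_5 = 18. HB_9(18) = 2·9. Bump = 20. G_6 = 19.
G_6 = 19. HB_10(19) = 10 + 9. Bump = 20. G_7 = 19.
G_7 = 19. HB_11(19) = 11 + 8. Bump = 20. G_8 = 19.

19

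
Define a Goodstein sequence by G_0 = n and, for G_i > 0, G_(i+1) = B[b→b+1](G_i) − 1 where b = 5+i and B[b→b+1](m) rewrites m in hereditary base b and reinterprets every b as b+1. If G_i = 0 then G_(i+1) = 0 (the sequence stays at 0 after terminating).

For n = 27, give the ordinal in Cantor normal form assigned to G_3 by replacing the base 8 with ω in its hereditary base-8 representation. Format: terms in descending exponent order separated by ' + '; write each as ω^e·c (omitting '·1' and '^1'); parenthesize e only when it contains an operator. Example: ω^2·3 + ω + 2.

ω·7 + 7

i=0: 27 = 5^2 + 2 (b=5); 5→6: 6^2 + 2 = 38; 38−1 = 37
i=1: 37 = 6^2 + 1 (b=6); 6→7: 7^2 + 1 = 50; 50−1 = 49
i=2: 49 = 7^2 (b=7); 7→8: 8^2 = 64; 64−1 = 63
i=3: 63 = 7·8 + 7 (b=8); 8→9: 7·9 + 7 = 70; 70−1 = 69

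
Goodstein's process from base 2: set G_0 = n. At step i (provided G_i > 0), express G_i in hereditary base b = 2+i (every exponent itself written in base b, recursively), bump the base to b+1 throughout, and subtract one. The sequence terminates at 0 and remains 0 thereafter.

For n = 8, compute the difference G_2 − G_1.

(0) 8|_2 = 2^(2 + 1) ↦ 3^(3 + 1)|_3 = 81 ⇒ 80
(1) 80|_3 = 2·3^3 + 2·3^2 + 2·3 + 2 ↦ 2·4^4 + 2·4^2 + 2·4 + 2|_4 = 554 ⇒ 553

473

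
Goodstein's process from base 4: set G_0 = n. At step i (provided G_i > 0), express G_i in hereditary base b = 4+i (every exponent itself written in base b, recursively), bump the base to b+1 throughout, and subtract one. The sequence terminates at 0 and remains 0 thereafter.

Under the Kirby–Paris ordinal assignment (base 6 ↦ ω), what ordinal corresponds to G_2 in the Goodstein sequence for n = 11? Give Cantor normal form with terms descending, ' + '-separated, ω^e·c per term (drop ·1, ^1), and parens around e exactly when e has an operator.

ω·2 + 1

[0] 11 ≡ 2·4 + 3 (base 4). Lift 5: 13. −1: 12.
[1] 12 ≡ 2·5 + 2 (base 5). Lift 6: 14. −1: 13.
[2] 13 ≡ 2·6 + 1 (base 6). Lift 7: 15. −1: 14.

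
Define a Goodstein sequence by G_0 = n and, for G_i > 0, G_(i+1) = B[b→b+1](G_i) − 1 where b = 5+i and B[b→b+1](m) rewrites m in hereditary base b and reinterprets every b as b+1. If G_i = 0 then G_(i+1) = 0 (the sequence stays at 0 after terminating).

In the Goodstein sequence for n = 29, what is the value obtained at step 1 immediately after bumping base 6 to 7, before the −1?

52

[0] 29 ≡ 5^2 + 4 (base 5). Lift 6: 40. −1: 39.
[1] 39 ≡ 6^2 + 3 (base 6). Lift 7: 52. −1: 51.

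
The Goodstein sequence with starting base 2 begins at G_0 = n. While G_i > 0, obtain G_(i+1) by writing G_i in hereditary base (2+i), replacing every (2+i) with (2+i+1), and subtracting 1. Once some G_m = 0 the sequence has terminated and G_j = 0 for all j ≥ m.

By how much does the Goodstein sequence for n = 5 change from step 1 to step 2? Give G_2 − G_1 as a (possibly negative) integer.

[0] 5 ≡ 2^2 + 1 (base 2). Lift 3: 28. −1: 27.
[1] 27 ≡ 3^3 (base 3). Lift 4: 256. −1: 255.

228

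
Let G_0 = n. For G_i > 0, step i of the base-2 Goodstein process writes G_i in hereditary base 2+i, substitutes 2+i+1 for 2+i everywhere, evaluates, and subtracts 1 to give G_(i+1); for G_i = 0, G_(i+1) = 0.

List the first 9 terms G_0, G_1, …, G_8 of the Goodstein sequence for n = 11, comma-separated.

11, 84, 1027, 15627, 279937, 5764801, 134217727, 2749609302, 70077777775

G_0=11  [base 2] 2^(2 + 1) + 2 + 1  →[2↦3]→  3^(3 + 1) + 3 + 1 = 85  −1 ⇒ G_1=84
G_1=84  [base 3] 3^(3 + 1) + 3  →[3↦4]→  4^(4 + 1) + 4 = 1028  −1 ⇒ G_2=1027
G_2=1027  [base 4] 4^(4 + 1) + 3  →[4↦5]→  5^(5 + 1) + 3 = 15628  −1 ⇒ G_3=15627
G_3=15627  [base 5] 5^(5 + 1) + 2  →[5↦6]→  6^(6 + 1) + 2 = 279938  −1 ⇒ G_4=279937
G_4=279937  [base 6] 6^(6 + 1) + 1  →[6↦7]→  7^(7 + 1) + 1 = 5764802  −1 ⇒ G_5=5764801
G_5=5764801  [base 7] 7^(7 + 1)  →[7↦8]→  8^(8 + 1) = 134217728  −1 ⇒ G_6=134217727
G_6=134217727  [base 8] 7·8^8 + 7·8^7 + 7·8^6 + 7·8^5 + 7·8^4 + 7·8^3 + 7·8^2 + 7·8 + 7  →[8↦9]→  7·9^9 + 7·9^7 + 7·9^6 + 7·9^5 + 7·9^4 + 7·9^3 + 7·9^2 + 7·9 + 7 = 2749609303  −1 ⇒ G_7=2749609302
G_7=2749609302  [base 9] 7·9^9 + 7·9^7 + 7·9^6 + 7·9^5 + 7·9^4 + 7·9^3 + 7·9^2 + 7·9 + 6  →[9↦10]→  7·10^10 + 7·10^7 + 7·10^6 + 7·10^5 + 7·10^4 + 7·10^3 + 7·10^2 + 7·10 + 6 = 70077777776  −1 ⇒ G_8=70077777775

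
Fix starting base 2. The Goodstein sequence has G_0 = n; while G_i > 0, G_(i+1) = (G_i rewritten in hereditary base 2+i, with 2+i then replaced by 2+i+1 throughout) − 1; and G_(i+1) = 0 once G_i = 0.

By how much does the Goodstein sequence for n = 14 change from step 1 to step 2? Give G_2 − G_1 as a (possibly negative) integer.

G_0 = 14. HB_2(14) = 2^(2 + 1) + 2^2 + 2. Bump = 111. G_1 = 110.
G_1 = 110. HB_3(110) = 3^(3 + 1) + 3^3 + 2. Bump = 1282. G_2 = 1281.

1171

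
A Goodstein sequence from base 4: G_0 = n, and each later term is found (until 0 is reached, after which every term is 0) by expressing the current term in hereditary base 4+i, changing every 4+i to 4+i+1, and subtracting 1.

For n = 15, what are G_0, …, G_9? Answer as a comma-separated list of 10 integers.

base 4: 15 = 3·4 + 3; at 5: 3·5 + 3 = 18; next = 17
base 5: 17 = 3·5 + 2; at 6: 3·6 + 2 = 20; next = 19
base 6: 19 = 3·6 + 1; at 7: 3·7 + 1 = 22; next = 21
base 7: 21 = 3·7; at 8: 3·8 = 24; next = 23
base 8: 23 = 2·8 + 7; at 9: 2·9 + 7 = 25; next = 24
base 9: 24 = 2·9 + 6; at 10: 2·10 + 6 = 26; next = 25
base 10: 25 = 2·10 + 5; at 11: 2·11 + 5 = 27; next = 26
base 11: 26 = 2·11 + 4; at 12: 2·12 + 4 = 28; next = 27
base 12: 27 = 2·12 + 3; at 13: 2·13 + 3 = 29; next = 28

15, 17, 19, 21, 23, 24, 25, 26, 27, 28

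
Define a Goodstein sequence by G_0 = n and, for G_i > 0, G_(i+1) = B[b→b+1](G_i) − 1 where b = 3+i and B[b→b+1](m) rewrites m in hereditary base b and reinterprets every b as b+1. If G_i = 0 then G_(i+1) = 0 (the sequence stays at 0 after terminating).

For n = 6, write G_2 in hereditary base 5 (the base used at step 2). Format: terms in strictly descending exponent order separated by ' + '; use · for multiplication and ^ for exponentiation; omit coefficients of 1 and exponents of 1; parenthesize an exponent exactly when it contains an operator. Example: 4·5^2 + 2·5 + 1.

5 + 2

step 0: 6 = 2·3; sub 4 for 3: 2·4; = 8; G_1 = 8−1 = 7
step 1: 7 = 4 + 3; sub 5 for 4: 5 + 3; = 8; G_2 = 8−1 = 7
step 2: 7 = 5 + 2; sub 6 for 5: 6 + 2; = 8; G_3 = 8−1 = 7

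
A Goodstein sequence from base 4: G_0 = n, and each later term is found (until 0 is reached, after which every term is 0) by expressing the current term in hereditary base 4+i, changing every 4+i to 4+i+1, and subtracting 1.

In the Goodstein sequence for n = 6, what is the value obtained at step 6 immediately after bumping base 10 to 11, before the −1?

6 —HB4→ 4 + 2 —bump→ 5 + 2 = 7 —(−1)→ 6
6 —HB5→ 5 + 1 —bump→ 6 + 1 = 7 —(−1)→ 6
6 —HB6→ 6 —bump→ 7 = 7 —(−1)→ 6
6 —HB7→ 6 —bump→ 6 = 6 —(−1)→ 5
5 —HB8→ 5 —bump→ 5 = 5 —(−1)→ 4
4 —HB9→ 4 —bump→ 4 = 4 —(−1)→ 3
3 —HB10→ 3 —bump→ 3 = 3 —(−1)→ 2

3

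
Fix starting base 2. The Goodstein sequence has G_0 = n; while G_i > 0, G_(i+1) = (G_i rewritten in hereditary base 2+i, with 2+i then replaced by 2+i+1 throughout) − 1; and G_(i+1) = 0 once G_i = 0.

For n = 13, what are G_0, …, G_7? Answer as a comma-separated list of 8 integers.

(0) 13|_2 = 2^(2 + 1) + 2^2 + 1 ↦ 3^(3 + 1) + 3^3 + 1|_3 = 109 ⇒ 108
(1) 108|_3 = 3^(3 + 1) + 3^3 ↦ 4^(4 + 1) + 4^4|_4 = 1280 ⇒ 1279
(2) 1279|_4 = 4^(4 + 1) + 3·4^3 + 3·4^2 + 3·4 + 3 ↦ 5^(5 + 1) + 3·5^3 + 3·5^2 + 3·5 + 3|_5 = 16093 ⇒ 16092
(3) 16092|_5 = 5^(5 + 1) + 3·5^3 + 3·5^2 + 3·5 + 2 ↦ 6^(6 + 1) + 3·6^3 + 3·6^2 + 3·6 + 2|_6 = 280712 ⇒ 280711
(4) 280711|_6 = 6^(6 + 1) + 3·6^3 + 3·6^2 + 3·6 + 1 ↦ 7^(7 + 1) + 3·7^3 + 3·7^2 + 3·7 + 1|_7 = 5765999 ⇒ 5765998
(5) 5765998|_7 = 7^(7 + 1) + 3·7^3 + 3·7^2 + 3·7 ↦ 8^(8 + 1) + 3·8^3 + 3·8^2 + 3·8|_8 = 134219480 ⇒ 134219479
(6) 134219479|_8 = 8^(8 + 1) + 3·8^3 + 3·8^2 + 2·8 + 7 ↦ 9^(9 + 1) + 3·9^3 + 3·9^2 + 2·9 + 7|_9 = 3486786856 ⇒ 3486786855

13, 108, 1279, 16092, 280711, 5765998, 134219479, 3486786855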